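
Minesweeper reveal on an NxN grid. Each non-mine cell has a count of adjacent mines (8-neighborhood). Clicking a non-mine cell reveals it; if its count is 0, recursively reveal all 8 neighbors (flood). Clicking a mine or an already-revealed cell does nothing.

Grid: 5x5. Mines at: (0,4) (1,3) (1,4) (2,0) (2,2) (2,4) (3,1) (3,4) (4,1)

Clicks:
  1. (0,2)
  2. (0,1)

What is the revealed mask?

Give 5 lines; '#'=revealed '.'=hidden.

Answer: ###..
###..
.....
.....
.....

Derivation:
Click 1 (0,2) count=1: revealed 1 new [(0,2)] -> total=1
Click 2 (0,1) count=0: revealed 5 new [(0,0) (0,1) (1,0) (1,1) (1,2)] -> total=6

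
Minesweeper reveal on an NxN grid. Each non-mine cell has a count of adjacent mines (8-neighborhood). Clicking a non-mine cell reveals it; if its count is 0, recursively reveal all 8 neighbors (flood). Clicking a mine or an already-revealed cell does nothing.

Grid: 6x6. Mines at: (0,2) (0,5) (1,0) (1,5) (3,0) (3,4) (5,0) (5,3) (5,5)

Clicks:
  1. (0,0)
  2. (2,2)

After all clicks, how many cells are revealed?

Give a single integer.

Answer: 13

Derivation:
Click 1 (0,0) count=1: revealed 1 new [(0,0)] -> total=1
Click 2 (2,2) count=0: revealed 12 new [(1,1) (1,2) (1,3) (2,1) (2,2) (2,3) (3,1) (3,2) (3,3) (4,1) (4,2) (4,3)] -> total=13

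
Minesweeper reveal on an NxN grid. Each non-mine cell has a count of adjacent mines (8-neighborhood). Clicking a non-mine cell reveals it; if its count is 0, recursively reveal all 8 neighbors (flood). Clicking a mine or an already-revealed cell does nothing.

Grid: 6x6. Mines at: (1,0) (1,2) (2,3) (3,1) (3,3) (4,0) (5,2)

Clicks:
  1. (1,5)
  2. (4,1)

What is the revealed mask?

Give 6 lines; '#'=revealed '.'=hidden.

Click 1 (1,5) count=0: revealed 16 new [(0,3) (0,4) (0,5) (1,3) (1,4) (1,5) (2,4) (2,5) (3,4) (3,5) (4,3) (4,4) (4,5) (5,3) (5,4) (5,5)] -> total=16
Click 2 (4,1) count=3: revealed 1 new [(4,1)] -> total=17

Answer: ...###
...###
....##
....##
.#.###
...###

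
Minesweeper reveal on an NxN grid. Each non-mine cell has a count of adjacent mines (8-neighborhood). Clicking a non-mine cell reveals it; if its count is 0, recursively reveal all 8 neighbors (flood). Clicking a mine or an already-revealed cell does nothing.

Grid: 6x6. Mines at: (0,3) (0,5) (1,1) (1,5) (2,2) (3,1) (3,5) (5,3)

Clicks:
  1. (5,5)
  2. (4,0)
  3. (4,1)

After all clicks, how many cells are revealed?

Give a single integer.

Click 1 (5,5) count=0: revealed 4 new [(4,4) (4,5) (5,4) (5,5)] -> total=4
Click 2 (4,0) count=1: revealed 1 new [(4,0)] -> total=5
Click 3 (4,1) count=1: revealed 1 new [(4,1)] -> total=6

Answer: 6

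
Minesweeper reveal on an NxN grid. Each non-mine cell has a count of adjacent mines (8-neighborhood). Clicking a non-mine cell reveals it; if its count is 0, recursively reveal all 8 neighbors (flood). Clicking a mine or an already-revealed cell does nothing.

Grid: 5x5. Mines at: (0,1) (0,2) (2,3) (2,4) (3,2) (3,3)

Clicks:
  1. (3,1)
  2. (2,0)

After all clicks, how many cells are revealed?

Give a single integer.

Click 1 (3,1) count=1: revealed 1 new [(3,1)] -> total=1
Click 2 (2,0) count=0: revealed 7 new [(1,0) (1,1) (2,0) (2,1) (3,0) (4,0) (4,1)] -> total=8

Answer: 8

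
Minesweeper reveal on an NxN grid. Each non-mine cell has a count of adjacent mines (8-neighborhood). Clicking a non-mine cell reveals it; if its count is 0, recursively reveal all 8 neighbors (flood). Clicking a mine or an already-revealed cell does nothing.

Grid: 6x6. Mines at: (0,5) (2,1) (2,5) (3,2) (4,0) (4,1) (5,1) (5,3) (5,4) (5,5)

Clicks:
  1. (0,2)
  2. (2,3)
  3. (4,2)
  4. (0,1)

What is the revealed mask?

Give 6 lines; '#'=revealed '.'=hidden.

Click 1 (0,2) count=0: revealed 13 new [(0,0) (0,1) (0,2) (0,3) (0,4) (1,0) (1,1) (1,2) (1,3) (1,4) (2,2) (2,3) (2,4)] -> total=13
Click 2 (2,3) count=1: revealed 0 new [(none)] -> total=13
Click 3 (4,2) count=4: revealed 1 new [(4,2)] -> total=14
Click 4 (0,1) count=0: revealed 0 new [(none)] -> total=14

Answer: #####.
#####.
..###.
......
..#...
......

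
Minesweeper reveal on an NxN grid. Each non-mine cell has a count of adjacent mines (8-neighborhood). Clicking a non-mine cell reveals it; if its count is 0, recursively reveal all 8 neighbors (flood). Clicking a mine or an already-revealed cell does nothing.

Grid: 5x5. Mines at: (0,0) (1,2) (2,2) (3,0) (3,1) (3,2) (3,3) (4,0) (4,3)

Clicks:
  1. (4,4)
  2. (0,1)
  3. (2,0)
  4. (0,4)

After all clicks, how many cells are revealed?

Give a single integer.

Answer: 9

Derivation:
Click 1 (4,4) count=2: revealed 1 new [(4,4)] -> total=1
Click 2 (0,1) count=2: revealed 1 new [(0,1)] -> total=2
Click 3 (2,0) count=2: revealed 1 new [(2,0)] -> total=3
Click 4 (0,4) count=0: revealed 6 new [(0,3) (0,4) (1,3) (1,4) (2,3) (2,4)] -> total=9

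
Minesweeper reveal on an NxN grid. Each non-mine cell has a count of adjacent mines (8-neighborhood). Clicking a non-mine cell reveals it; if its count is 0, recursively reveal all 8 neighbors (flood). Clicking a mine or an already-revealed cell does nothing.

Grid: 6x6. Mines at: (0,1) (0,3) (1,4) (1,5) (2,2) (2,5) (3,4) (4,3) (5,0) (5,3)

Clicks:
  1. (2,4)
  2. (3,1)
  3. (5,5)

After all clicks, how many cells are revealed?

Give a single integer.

Answer: 6

Derivation:
Click 1 (2,4) count=4: revealed 1 new [(2,4)] -> total=1
Click 2 (3,1) count=1: revealed 1 new [(3,1)] -> total=2
Click 3 (5,5) count=0: revealed 4 new [(4,4) (4,5) (5,4) (5,5)] -> total=6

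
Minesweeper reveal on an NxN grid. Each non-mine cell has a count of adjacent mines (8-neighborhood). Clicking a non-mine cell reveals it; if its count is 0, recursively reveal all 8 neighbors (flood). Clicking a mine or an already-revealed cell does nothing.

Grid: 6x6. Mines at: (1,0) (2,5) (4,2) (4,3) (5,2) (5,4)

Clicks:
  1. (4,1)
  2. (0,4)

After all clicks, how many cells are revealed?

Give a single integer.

Click 1 (4,1) count=2: revealed 1 new [(4,1)] -> total=1
Click 2 (0,4) count=0: revealed 18 new [(0,1) (0,2) (0,3) (0,4) (0,5) (1,1) (1,2) (1,3) (1,4) (1,5) (2,1) (2,2) (2,3) (2,4) (3,1) (3,2) (3,3) (3,4)] -> total=19

Answer: 19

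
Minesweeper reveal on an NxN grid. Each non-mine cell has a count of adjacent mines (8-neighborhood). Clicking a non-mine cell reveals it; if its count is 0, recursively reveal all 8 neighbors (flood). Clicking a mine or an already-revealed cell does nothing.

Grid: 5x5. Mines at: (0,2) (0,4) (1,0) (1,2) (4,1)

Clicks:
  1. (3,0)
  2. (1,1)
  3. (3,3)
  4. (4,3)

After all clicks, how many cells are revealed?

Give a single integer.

Answer: 13

Derivation:
Click 1 (3,0) count=1: revealed 1 new [(3,0)] -> total=1
Click 2 (1,1) count=3: revealed 1 new [(1,1)] -> total=2
Click 3 (3,3) count=0: revealed 11 new [(1,3) (1,4) (2,2) (2,3) (2,4) (3,2) (3,3) (3,4) (4,2) (4,3) (4,4)] -> total=13
Click 4 (4,3) count=0: revealed 0 new [(none)] -> total=13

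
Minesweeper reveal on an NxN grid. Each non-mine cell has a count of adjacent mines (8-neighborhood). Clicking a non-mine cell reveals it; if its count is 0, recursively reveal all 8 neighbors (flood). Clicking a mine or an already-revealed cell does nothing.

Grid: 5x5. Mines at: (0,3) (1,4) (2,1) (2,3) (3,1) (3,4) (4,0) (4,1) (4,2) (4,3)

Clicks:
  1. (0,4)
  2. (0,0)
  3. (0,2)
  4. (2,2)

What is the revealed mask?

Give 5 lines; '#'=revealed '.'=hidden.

Answer: ###.#
###..
..#..
.....
.....

Derivation:
Click 1 (0,4) count=2: revealed 1 new [(0,4)] -> total=1
Click 2 (0,0) count=0: revealed 6 new [(0,0) (0,1) (0,2) (1,0) (1,1) (1,2)] -> total=7
Click 3 (0,2) count=1: revealed 0 new [(none)] -> total=7
Click 4 (2,2) count=3: revealed 1 new [(2,2)] -> total=8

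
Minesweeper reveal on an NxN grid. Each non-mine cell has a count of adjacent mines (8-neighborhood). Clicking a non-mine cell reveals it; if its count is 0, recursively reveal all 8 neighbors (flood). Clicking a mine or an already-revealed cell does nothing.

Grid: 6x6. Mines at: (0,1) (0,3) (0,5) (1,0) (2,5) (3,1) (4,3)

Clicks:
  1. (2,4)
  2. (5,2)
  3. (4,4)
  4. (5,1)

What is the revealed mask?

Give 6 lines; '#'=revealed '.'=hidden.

Answer: ......
......
....#.
......
###.#.
###...

Derivation:
Click 1 (2,4) count=1: revealed 1 new [(2,4)] -> total=1
Click 2 (5,2) count=1: revealed 1 new [(5,2)] -> total=2
Click 3 (4,4) count=1: revealed 1 new [(4,4)] -> total=3
Click 4 (5,1) count=0: revealed 5 new [(4,0) (4,1) (4,2) (5,0) (5,1)] -> total=8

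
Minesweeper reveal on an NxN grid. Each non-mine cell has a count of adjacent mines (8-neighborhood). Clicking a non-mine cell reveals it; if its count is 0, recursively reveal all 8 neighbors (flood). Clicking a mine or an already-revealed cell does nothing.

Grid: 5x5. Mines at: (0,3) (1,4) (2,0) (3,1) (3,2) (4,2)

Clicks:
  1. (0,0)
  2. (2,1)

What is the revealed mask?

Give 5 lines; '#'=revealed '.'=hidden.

Answer: ###..
###..
.#...
.....
.....

Derivation:
Click 1 (0,0) count=0: revealed 6 new [(0,0) (0,1) (0,2) (1,0) (1,1) (1,2)] -> total=6
Click 2 (2,1) count=3: revealed 1 new [(2,1)] -> total=7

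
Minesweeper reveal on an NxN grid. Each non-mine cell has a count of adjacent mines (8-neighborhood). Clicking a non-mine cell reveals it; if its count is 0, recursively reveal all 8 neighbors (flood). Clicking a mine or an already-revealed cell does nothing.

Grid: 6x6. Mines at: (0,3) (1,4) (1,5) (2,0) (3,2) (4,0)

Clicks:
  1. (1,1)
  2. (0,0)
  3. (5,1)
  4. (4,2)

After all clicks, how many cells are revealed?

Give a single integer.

Click 1 (1,1) count=1: revealed 1 new [(1,1)] -> total=1
Click 2 (0,0) count=0: revealed 5 new [(0,0) (0,1) (0,2) (1,0) (1,2)] -> total=6
Click 3 (5,1) count=1: revealed 1 new [(5,1)] -> total=7
Click 4 (4,2) count=1: revealed 1 new [(4,2)] -> total=8

Answer: 8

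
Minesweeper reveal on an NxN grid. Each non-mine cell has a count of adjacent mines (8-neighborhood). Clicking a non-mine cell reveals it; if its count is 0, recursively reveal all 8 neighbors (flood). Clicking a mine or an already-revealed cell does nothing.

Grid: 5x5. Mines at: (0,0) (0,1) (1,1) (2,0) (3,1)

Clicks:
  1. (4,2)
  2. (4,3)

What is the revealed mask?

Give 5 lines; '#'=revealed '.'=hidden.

Answer: ..###
..###
..###
..###
..###

Derivation:
Click 1 (4,2) count=1: revealed 1 new [(4,2)] -> total=1
Click 2 (4,3) count=0: revealed 14 new [(0,2) (0,3) (0,4) (1,2) (1,3) (1,4) (2,2) (2,3) (2,4) (3,2) (3,3) (3,4) (4,3) (4,4)] -> total=15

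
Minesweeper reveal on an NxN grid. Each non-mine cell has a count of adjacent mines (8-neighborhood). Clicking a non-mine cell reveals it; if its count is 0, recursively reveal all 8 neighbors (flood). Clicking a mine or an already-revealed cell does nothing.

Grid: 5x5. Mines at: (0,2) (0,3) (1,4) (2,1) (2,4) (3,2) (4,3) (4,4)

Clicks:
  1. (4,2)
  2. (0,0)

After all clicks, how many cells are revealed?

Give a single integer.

Answer: 5

Derivation:
Click 1 (4,2) count=2: revealed 1 new [(4,2)] -> total=1
Click 2 (0,0) count=0: revealed 4 new [(0,0) (0,1) (1,0) (1,1)] -> total=5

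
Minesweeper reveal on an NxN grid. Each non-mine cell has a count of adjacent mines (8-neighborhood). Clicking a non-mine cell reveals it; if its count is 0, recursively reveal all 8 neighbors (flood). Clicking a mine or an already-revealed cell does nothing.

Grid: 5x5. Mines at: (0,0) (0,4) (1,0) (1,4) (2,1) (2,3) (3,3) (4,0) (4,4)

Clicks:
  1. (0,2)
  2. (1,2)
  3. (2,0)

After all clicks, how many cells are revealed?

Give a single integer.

Answer: 7

Derivation:
Click 1 (0,2) count=0: revealed 6 new [(0,1) (0,2) (0,3) (1,1) (1,2) (1,3)] -> total=6
Click 2 (1,2) count=2: revealed 0 new [(none)] -> total=6
Click 3 (2,0) count=2: revealed 1 new [(2,0)] -> total=7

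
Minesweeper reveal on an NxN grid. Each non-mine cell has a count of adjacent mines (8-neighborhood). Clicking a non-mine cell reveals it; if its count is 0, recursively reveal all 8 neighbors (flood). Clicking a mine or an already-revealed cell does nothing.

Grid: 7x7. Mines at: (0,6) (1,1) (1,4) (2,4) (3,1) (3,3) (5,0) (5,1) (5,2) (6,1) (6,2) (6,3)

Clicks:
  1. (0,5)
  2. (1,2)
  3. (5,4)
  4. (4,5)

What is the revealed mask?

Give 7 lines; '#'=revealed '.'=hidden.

Answer: .....#.
..#..##
.....##
....###
....###
....###
....###

Derivation:
Click 1 (0,5) count=2: revealed 1 new [(0,5)] -> total=1
Click 2 (1,2) count=1: revealed 1 new [(1,2)] -> total=2
Click 3 (5,4) count=1: revealed 1 new [(5,4)] -> total=3
Click 4 (4,5) count=0: revealed 15 new [(1,5) (1,6) (2,5) (2,6) (3,4) (3,5) (3,6) (4,4) (4,5) (4,6) (5,5) (5,6) (6,4) (6,5) (6,6)] -> total=18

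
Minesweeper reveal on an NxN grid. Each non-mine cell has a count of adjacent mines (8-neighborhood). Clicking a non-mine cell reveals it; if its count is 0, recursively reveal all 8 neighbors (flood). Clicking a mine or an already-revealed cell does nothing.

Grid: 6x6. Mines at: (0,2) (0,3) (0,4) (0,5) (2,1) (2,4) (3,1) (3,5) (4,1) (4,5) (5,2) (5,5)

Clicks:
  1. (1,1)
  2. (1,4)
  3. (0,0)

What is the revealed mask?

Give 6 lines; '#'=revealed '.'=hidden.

Answer: ##....
##..#.
......
......
......
......

Derivation:
Click 1 (1,1) count=2: revealed 1 new [(1,1)] -> total=1
Click 2 (1,4) count=4: revealed 1 new [(1,4)] -> total=2
Click 3 (0,0) count=0: revealed 3 new [(0,0) (0,1) (1,0)] -> total=5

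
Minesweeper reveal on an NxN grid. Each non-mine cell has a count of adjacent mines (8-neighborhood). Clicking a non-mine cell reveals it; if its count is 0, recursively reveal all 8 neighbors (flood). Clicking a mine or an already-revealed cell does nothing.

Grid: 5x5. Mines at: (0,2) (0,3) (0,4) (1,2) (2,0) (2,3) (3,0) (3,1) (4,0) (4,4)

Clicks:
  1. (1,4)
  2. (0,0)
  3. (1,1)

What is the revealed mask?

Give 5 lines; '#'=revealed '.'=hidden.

Click 1 (1,4) count=3: revealed 1 new [(1,4)] -> total=1
Click 2 (0,0) count=0: revealed 4 new [(0,0) (0,1) (1,0) (1,1)] -> total=5
Click 3 (1,1) count=3: revealed 0 new [(none)] -> total=5

Answer: ##...
##..#
.....
.....
.....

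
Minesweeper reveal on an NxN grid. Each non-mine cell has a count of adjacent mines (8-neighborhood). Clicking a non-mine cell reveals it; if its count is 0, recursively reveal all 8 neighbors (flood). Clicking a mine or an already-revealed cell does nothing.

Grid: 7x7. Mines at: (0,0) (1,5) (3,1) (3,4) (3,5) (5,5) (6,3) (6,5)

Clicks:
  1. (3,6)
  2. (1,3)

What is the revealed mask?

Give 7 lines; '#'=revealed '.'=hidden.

Answer: .####..
.####..
.####..
......#
.......
.......
.......

Derivation:
Click 1 (3,6) count=1: revealed 1 new [(3,6)] -> total=1
Click 2 (1,3) count=0: revealed 12 new [(0,1) (0,2) (0,3) (0,4) (1,1) (1,2) (1,3) (1,4) (2,1) (2,2) (2,3) (2,4)] -> total=13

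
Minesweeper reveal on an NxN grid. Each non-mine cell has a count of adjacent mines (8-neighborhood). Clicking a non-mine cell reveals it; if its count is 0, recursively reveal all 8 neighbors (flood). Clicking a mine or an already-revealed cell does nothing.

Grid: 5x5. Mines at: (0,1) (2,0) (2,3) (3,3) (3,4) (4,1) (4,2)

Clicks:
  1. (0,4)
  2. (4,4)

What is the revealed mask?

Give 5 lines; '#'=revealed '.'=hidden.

Click 1 (0,4) count=0: revealed 6 new [(0,2) (0,3) (0,4) (1,2) (1,3) (1,4)] -> total=6
Click 2 (4,4) count=2: revealed 1 new [(4,4)] -> total=7

Answer: ..###
..###
.....
.....
....#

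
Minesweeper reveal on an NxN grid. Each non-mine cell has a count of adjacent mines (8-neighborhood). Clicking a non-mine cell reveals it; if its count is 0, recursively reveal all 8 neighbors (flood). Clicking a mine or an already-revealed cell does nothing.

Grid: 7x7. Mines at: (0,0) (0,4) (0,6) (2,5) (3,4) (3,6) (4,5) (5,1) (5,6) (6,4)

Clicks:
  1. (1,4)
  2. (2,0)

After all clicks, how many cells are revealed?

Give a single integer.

Answer: 20

Derivation:
Click 1 (1,4) count=2: revealed 1 new [(1,4)] -> total=1
Click 2 (2,0) count=0: revealed 19 new [(0,1) (0,2) (0,3) (1,0) (1,1) (1,2) (1,3) (2,0) (2,1) (2,2) (2,3) (3,0) (3,1) (3,2) (3,3) (4,0) (4,1) (4,2) (4,3)] -> total=20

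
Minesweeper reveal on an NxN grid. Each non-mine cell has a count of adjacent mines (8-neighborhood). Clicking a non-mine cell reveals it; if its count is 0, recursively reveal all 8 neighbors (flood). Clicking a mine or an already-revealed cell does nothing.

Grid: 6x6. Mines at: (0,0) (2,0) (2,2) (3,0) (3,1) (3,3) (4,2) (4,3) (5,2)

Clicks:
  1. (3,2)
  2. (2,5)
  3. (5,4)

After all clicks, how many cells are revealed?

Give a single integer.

Answer: 20

Derivation:
Click 1 (3,2) count=5: revealed 1 new [(3,2)] -> total=1
Click 2 (2,5) count=0: revealed 19 new [(0,1) (0,2) (0,3) (0,4) (0,5) (1,1) (1,2) (1,3) (1,4) (1,5) (2,3) (2,4) (2,5) (3,4) (3,5) (4,4) (4,5) (5,4) (5,5)] -> total=20
Click 3 (5,4) count=1: revealed 0 new [(none)] -> total=20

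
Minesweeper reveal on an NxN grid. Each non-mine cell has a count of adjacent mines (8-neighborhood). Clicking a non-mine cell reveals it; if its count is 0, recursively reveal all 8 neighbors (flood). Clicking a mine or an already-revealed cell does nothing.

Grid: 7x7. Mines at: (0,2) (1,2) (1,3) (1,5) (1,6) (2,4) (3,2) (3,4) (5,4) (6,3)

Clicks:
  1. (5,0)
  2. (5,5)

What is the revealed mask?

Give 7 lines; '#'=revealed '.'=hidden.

Click 1 (5,0) count=0: revealed 17 new [(0,0) (0,1) (1,0) (1,1) (2,0) (2,1) (3,0) (3,1) (4,0) (4,1) (4,2) (5,0) (5,1) (5,2) (6,0) (6,1) (6,2)] -> total=17
Click 2 (5,5) count=1: revealed 1 new [(5,5)] -> total=18

Answer: ##.....
##.....
##.....
##.....
###....
###..#.
###....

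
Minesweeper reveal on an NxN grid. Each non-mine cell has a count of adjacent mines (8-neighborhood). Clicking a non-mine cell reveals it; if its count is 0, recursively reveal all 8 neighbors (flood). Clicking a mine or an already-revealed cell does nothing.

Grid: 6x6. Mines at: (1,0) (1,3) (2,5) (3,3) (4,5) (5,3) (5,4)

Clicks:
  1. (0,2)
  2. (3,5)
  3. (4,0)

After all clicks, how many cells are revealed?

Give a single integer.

Click 1 (0,2) count=1: revealed 1 new [(0,2)] -> total=1
Click 2 (3,5) count=2: revealed 1 new [(3,5)] -> total=2
Click 3 (4,0) count=0: revealed 12 new [(2,0) (2,1) (2,2) (3,0) (3,1) (3,2) (4,0) (4,1) (4,2) (5,0) (5,1) (5,2)] -> total=14

Answer: 14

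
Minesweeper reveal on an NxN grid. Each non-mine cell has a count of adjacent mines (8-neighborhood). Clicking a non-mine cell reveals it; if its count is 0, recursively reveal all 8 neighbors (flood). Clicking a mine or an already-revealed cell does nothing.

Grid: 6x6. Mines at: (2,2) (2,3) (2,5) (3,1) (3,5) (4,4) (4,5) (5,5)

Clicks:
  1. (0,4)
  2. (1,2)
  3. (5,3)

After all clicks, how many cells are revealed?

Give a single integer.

Click 1 (0,4) count=0: revealed 14 new [(0,0) (0,1) (0,2) (0,3) (0,4) (0,5) (1,0) (1,1) (1,2) (1,3) (1,4) (1,5) (2,0) (2,1)] -> total=14
Click 2 (1,2) count=2: revealed 0 new [(none)] -> total=14
Click 3 (5,3) count=1: revealed 1 new [(5,3)] -> total=15

Answer: 15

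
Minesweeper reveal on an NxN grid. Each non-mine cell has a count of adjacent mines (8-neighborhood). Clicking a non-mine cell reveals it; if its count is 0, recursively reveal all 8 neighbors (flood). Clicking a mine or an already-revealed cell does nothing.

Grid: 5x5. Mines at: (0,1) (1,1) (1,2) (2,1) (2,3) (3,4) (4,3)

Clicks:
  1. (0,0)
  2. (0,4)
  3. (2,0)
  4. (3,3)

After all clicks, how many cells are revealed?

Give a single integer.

Click 1 (0,0) count=2: revealed 1 new [(0,0)] -> total=1
Click 2 (0,4) count=0: revealed 4 new [(0,3) (0,4) (1,3) (1,4)] -> total=5
Click 3 (2,0) count=2: revealed 1 new [(2,0)] -> total=6
Click 4 (3,3) count=3: revealed 1 new [(3,3)] -> total=7

Answer: 7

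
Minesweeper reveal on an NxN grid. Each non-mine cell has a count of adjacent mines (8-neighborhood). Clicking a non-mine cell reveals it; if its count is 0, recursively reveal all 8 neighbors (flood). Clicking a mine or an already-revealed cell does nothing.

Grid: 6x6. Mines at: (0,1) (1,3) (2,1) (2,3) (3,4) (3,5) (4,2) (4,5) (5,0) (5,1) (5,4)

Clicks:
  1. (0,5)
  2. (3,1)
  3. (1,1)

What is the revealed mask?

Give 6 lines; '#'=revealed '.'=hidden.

Click 1 (0,5) count=0: revealed 6 new [(0,4) (0,5) (1,4) (1,5) (2,4) (2,5)] -> total=6
Click 2 (3,1) count=2: revealed 1 new [(3,1)] -> total=7
Click 3 (1,1) count=2: revealed 1 new [(1,1)] -> total=8

Answer: ....##
.#..##
....##
.#....
......
......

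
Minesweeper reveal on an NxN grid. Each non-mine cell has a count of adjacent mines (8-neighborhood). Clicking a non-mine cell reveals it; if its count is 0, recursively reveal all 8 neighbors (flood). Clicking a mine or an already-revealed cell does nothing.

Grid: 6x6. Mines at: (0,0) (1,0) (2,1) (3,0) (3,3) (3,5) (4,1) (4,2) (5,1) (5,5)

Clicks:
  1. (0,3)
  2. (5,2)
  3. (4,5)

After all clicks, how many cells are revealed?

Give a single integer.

Click 1 (0,3) count=0: revealed 14 new [(0,1) (0,2) (0,3) (0,4) (0,5) (1,1) (1,2) (1,3) (1,4) (1,5) (2,2) (2,3) (2,4) (2,5)] -> total=14
Click 2 (5,2) count=3: revealed 1 new [(5,2)] -> total=15
Click 3 (4,5) count=2: revealed 1 new [(4,5)] -> total=16

Answer: 16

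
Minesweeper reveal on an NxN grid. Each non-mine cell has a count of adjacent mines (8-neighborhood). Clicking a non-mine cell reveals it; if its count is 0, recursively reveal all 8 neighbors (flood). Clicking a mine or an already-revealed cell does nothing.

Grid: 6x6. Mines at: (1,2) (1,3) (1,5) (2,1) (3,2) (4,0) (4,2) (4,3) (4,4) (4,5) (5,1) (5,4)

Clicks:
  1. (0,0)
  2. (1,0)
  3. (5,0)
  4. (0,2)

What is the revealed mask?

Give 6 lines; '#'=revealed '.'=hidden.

Click 1 (0,0) count=0: revealed 4 new [(0,0) (0,1) (1,0) (1,1)] -> total=4
Click 2 (1,0) count=1: revealed 0 new [(none)] -> total=4
Click 3 (5,0) count=2: revealed 1 new [(5,0)] -> total=5
Click 4 (0,2) count=2: revealed 1 new [(0,2)] -> total=6

Answer: ###...
##....
......
......
......
#.....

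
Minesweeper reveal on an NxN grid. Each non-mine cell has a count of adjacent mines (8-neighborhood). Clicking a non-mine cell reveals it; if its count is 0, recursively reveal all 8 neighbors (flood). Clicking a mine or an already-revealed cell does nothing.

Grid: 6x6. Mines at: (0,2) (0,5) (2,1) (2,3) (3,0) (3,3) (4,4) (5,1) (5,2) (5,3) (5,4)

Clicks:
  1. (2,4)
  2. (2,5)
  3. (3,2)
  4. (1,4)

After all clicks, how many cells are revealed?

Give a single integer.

Click 1 (2,4) count=2: revealed 1 new [(2,4)] -> total=1
Click 2 (2,5) count=0: revealed 5 new [(1,4) (1,5) (2,5) (3,4) (3,5)] -> total=6
Click 3 (3,2) count=3: revealed 1 new [(3,2)] -> total=7
Click 4 (1,4) count=2: revealed 0 new [(none)] -> total=7

Answer: 7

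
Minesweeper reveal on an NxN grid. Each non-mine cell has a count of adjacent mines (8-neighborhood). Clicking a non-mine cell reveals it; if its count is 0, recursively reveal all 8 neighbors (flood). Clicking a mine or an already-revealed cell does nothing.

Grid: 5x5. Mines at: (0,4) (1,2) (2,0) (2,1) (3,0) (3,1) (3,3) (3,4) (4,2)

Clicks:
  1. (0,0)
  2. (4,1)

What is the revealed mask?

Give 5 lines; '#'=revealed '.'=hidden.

Click 1 (0,0) count=0: revealed 4 new [(0,0) (0,1) (1,0) (1,1)] -> total=4
Click 2 (4,1) count=3: revealed 1 new [(4,1)] -> total=5

Answer: ##...
##...
.....
.....
.#...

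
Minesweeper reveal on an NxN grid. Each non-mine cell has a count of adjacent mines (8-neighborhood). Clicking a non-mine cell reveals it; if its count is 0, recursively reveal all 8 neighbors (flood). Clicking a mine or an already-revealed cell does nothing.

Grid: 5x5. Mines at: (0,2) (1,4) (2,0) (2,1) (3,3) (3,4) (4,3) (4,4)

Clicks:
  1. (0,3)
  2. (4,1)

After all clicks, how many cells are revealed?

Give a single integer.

Click 1 (0,3) count=2: revealed 1 new [(0,3)] -> total=1
Click 2 (4,1) count=0: revealed 6 new [(3,0) (3,1) (3,2) (4,0) (4,1) (4,2)] -> total=7

Answer: 7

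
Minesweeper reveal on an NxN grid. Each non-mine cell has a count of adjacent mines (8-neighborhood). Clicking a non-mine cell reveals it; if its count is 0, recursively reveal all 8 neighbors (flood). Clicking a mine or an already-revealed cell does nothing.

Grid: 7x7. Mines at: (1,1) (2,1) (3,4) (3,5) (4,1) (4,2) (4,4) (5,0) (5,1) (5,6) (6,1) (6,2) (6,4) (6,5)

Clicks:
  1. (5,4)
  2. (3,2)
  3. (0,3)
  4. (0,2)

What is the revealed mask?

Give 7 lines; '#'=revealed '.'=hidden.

Answer: ..#####
..#####
..#####
..#....
.......
....#..
.......

Derivation:
Click 1 (5,4) count=3: revealed 1 new [(5,4)] -> total=1
Click 2 (3,2) count=3: revealed 1 new [(3,2)] -> total=2
Click 3 (0,3) count=0: revealed 15 new [(0,2) (0,3) (0,4) (0,5) (0,6) (1,2) (1,3) (1,4) (1,5) (1,6) (2,2) (2,3) (2,4) (2,5) (2,6)] -> total=17
Click 4 (0,2) count=1: revealed 0 new [(none)] -> total=17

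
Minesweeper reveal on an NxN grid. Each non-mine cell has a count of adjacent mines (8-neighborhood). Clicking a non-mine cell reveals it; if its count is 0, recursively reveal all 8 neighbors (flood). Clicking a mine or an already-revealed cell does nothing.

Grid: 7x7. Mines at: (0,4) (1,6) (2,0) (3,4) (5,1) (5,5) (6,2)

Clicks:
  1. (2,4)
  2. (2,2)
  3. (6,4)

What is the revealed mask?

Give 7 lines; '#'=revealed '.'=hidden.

Click 1 (2,4) count=1: revealed 1 new [(2,4)] -> total=1
Click 2 (2,2) count=0: revealed 17 new [(0,0) (0,1) (0,2) (0,3) (1,0) (1,1) (1,2) (1,3) (2,1) (2,2) (2,3) (3,1) (3,2) (3,3) (4,1) (4,2) (4,3)] -> total=18
Click 3 (6,4) count=1: revealed 1 new [(6,4)] -> total=19

Answer: ####...
####...
.####..
.###...
.###...
.......
....#..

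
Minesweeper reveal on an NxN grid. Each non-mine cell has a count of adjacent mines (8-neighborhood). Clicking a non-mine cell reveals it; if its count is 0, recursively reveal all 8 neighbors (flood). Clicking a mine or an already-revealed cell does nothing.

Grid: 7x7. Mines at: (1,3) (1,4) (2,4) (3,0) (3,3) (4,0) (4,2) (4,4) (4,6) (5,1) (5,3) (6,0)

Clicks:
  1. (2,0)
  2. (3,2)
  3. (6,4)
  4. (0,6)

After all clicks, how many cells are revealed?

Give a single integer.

Click 1 (2,0) count=1: revealed 1 new [(2,0)] -> total=1
Click 2 (3,2) count=2: revealed 1 new [(3,2)] -> total=2
Click 3 (6,4) count=1: revealed 1 new [(6,4)] -> total=3
Click 4 (0,6) count=0: revealed 8 new [(0,5) (0,6) (1,5) (1,6) (2,5) (2,6) (3,5) (3,6)] -> total=11

Answer: 11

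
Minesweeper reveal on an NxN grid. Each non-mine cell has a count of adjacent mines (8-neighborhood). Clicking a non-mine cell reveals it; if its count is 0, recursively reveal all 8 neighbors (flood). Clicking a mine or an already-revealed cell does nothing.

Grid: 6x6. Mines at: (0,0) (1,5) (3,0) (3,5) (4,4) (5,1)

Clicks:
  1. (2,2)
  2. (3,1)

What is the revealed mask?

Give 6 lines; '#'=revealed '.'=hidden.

Answer: .####.
.####.
.####.
.####.
.###..
......

Derivation:
Click 1 (2,2) count=0: revealed 19 new [(0,1) (0,2) (0,3) (0,4) (1,1) (1,2) (1,3) (1,4) (2,1) (2,2) (2,3) (2,4) (3,1) (3,2) (3,3) (3,4) (4,1) (4,2) (4,3)] -> total=19
Click 2 (3,1) count=1: revealed 0 new [(none)] -> total=19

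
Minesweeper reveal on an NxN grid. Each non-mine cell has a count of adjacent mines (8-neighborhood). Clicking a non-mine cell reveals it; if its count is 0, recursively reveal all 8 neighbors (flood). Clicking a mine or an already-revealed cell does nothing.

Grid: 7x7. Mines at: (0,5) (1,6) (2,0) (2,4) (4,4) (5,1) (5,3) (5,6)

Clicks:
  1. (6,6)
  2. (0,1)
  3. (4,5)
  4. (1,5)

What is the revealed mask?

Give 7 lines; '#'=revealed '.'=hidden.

Answer: #####..
######.
.###...
.###...
.###.#.
.......
......#

Derivation:
Click 1 (6,6) count=1: revealed 1 new [(6,6)] -> total=1
Click 2 (0,1) count=0: revealed 19 new [(0,0) (0,1) (0,2) (0,3) (0,4) (1,0) (1,1) (1,2) (1,3) (1,4) (2,1) (2,2) (2,3) (3,1) (3,2) (3,3) (4,1) (4,2) (4,3)] -> total=20
Click 3 (4,5) count=2: revealed 1 new [(4,5)] -> total=21
Click 4 (1,5) count=3: revealed 1 new [(1,5)] -> total=22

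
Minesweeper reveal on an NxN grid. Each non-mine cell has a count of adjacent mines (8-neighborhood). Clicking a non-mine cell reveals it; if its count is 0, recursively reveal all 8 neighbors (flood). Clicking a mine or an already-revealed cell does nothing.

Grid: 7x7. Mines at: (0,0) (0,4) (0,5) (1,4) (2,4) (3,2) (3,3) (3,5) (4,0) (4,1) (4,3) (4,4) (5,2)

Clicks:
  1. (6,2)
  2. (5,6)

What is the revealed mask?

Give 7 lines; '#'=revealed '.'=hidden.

Click 1 (6,2) count=1: revealed 1 new [(6,2)] -> total=1
Click 2 (5,6) count=0: revealed 10 new [(4,5) (4,6) (5,3) (5,4) (5,5) (5,6) (6,3) (6,4) (6,5) (6,6)] -> total=11

Answer: .......
.......
.......
.......
.....##
...####
..#####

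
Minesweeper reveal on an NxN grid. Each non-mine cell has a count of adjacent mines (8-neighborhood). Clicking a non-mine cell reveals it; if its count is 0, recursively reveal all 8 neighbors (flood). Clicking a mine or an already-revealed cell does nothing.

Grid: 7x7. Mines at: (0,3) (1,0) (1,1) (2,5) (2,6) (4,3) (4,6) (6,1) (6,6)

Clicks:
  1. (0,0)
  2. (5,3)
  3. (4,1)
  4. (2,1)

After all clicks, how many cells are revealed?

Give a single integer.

Click 1 (0,0) count=2: revealed 1 new [(0,0)] -> total=1
Click 2 (5,3) count=1: revealed 1 new [(5,3)] -> total=2
Click 3 (4,1) count=0: revealed 12 new [(2,0) (2,1) (2,2) (3,0) (3,1) (3,2) (4,0) (4,1) (4,2) (5,0) (5,1) (5,2)] -> total=14
Click 4 (2,1) count=2: revealed 0 new [(none)] -> total=14

Answer: 14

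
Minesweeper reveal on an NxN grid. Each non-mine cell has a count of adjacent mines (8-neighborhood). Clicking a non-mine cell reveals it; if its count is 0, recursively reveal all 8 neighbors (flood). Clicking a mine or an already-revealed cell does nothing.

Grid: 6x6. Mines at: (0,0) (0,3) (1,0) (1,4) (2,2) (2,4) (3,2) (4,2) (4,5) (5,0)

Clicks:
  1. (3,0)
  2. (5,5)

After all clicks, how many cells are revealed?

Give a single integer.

Answer: 7

Derivation:
Click 1 (3,0) count=0: revealed 6 new [(2,0) (2,1) (3,0) (3,1) (4,0) (4,1)] -> total=6
Click 2 (5,5) count=1: revealed 1 new [(5,5)] -> total=7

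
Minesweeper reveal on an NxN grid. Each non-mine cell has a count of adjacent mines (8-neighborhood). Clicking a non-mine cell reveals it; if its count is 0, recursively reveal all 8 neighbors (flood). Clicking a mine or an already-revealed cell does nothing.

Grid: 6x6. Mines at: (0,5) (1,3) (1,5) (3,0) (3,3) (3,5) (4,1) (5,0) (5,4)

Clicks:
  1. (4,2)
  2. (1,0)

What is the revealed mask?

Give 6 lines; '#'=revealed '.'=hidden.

Answer: ###...
###...
###...
......
..#...
......

Derivation:
Click 1 (4,2) count=2: revealed 1 new [(4,2)] -> total=1
Click 2 (1,0) count=0: revealed 9 new [(0,0) (0,1) (0,2) (1,0) (1,1) (1,2) (2,0) (2,1) (2,2)] -> total=10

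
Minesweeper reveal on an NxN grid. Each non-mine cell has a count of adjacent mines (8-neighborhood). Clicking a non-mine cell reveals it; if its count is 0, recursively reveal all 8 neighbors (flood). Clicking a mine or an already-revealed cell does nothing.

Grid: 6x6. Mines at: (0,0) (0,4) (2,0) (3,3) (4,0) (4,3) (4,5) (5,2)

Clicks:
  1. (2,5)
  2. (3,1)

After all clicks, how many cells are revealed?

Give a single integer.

Click 1 (2,5) count=0: revealed 6 new [(1,4) (1,5) (2,4) (2,5) (3,4) (3,5)] -> total=6
Click 2 (3,1) count=2: revealed 1 new [(3,1)] -> total=7

Answer: 7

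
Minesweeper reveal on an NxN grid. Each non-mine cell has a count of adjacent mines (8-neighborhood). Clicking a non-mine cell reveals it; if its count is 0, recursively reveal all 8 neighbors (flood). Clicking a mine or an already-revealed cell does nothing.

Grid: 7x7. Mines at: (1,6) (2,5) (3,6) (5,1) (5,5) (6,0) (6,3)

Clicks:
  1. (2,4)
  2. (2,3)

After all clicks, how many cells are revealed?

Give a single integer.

Answer: 30

Derivation:
Click 1 (2,4) count=1: revealed 1 new [(2,4)] -> total=1
Click 2 (2,3) count=0: revealed 29 new [(0,0) (0,1) (0,2) (0,3) (0,4) (0,5) (1,0) (1,1) (1,2) (1,3) (1,4) (1,5) (2,0) (2,1) (2,2) (2,3) (3,0) (3,1) (3,2) (3,3) (3,4) (4,0) (4,1) (4,2) (4,3) (4,4) (5,2) (5,3) (5,4)] -> total=30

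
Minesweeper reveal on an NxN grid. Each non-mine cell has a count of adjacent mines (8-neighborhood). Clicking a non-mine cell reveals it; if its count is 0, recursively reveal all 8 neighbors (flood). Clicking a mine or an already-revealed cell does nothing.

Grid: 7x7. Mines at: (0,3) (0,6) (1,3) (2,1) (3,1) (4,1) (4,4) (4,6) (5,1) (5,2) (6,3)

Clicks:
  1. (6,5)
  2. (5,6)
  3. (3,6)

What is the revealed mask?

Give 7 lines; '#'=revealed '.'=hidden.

Answer: .......
.......
.......
......#
.......
....###
....###

Derivation:
Click 1 (6,5) count=0: revealed 6 new [(5,4) (5,5) (5,6) (6,4) (6,5) (6,6)] -> total=6
Click 2 (5,6) count=1: revealed 0 new [(none)] -> total=6
Click 3 (3,6) count=1: revealed 1 new [(3,6)] -> total=7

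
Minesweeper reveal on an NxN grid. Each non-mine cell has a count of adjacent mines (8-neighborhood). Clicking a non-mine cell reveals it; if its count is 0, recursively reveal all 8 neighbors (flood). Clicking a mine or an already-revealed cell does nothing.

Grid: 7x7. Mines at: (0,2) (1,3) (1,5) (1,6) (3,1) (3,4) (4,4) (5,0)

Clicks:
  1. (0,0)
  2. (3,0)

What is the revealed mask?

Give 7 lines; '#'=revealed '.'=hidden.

Answer: ##.....
##.....
##.....
#......
.......
.......
.......

Derivation:
Click 1 (0,0) count=0: revealed 6 new [(0,0) (0,1) (1,0) (1,1) (2,0) (2,1)] -> total=6
Click 2 (3,0) count=1: revealed 1 new [(3,0)] -> total=7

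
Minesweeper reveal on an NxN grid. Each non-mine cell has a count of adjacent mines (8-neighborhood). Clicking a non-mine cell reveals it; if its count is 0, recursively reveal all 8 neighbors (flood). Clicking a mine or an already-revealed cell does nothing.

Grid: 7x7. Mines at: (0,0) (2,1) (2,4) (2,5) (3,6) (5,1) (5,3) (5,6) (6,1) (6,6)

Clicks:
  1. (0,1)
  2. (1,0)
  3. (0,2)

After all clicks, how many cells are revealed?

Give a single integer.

Answer: 13

Derivation:
Click 1 (0,1) count=1: revealed 1 new [(0,1)] -> total=1
Click 2 (1,0) count=2: revealed 1 new [(1,0)] -> total=2
Click 3 (0,2) count=0: revealed 11 new [(0,2) (0,3) (0,4) (0,5) (0,6) (1,1) (1,2) (1,3) (1,4) (1,5) (1,6)] -> total=13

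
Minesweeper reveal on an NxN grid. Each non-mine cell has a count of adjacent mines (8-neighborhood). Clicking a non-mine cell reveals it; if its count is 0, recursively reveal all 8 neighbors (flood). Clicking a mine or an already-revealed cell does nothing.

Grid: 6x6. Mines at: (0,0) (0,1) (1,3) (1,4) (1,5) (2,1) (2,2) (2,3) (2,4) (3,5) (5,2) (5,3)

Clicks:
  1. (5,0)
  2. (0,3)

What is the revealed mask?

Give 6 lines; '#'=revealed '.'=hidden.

Answer: ...#..
......
......
##....
##....
##....

Derivation:
Click 1 (5,0) count=0: revealed 6 new [(3,0) (3,1) (4,0) (4,1) (5,0) (5,1)] -> total=6
Click 2 (0,3) count=2: revealed 1 new [(0,3)] -> total=7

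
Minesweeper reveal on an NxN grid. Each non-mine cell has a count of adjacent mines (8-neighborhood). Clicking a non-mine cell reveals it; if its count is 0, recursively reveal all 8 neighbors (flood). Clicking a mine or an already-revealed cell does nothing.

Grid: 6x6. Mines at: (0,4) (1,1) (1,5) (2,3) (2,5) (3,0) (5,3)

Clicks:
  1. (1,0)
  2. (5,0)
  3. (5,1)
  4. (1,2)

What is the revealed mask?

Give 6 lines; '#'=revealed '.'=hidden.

Answer: ......
#.#...
......
......
###...
###...

Derivation:
Click 1 (1,0) count=1: revealed 1 new [(1,0)] -> total=1
Click 2 (5,0) count=0: revealed 6 new [(4,0) (4,1) (4,2) (5,0) (5,1) (5,2)] -> total=7
Click 3 (5,1) count=0: revealed 0 new [(none)] -> total=7
Click 4 (1,2) count=2: revealed 1 new [(1,2)] -> total=8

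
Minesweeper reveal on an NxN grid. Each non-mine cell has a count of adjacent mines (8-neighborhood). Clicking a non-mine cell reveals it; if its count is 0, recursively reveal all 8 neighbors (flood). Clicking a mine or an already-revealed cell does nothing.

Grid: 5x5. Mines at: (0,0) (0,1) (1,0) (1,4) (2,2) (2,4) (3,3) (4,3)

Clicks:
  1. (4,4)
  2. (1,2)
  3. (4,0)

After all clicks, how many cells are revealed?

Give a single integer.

Click 1 (4,4) count=2: revealed 1 new [(4,4)] -> total=1
Click 2 (1,2) count=2: revealed 1 new [(1,2)] -> total=2
Click 3 (4,0) count=0: revealed 8 new [(2,0) (2,1) (3,0) (3,1) (3,2) (4,0) (4,1) (4,2)] -> total=10

Answer: 10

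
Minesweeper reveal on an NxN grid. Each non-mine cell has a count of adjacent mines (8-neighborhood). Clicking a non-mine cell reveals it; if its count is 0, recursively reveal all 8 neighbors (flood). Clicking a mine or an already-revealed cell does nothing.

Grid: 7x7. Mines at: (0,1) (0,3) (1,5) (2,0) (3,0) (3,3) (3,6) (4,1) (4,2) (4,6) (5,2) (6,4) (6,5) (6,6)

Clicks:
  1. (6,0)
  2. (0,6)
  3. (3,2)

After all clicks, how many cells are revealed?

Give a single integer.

Answer: 6

Derivation:
Click 1 (6,0) count=0: revealed 4 new [(5,0) (5,1) (6,0) (6,1)] -> total=4
Click 2 (0,6) count=1: revealed 1 new [(0,6)] -> total=5
Click 3 (3,2) count=3: revealed 1 new [(3,2)] -> total=6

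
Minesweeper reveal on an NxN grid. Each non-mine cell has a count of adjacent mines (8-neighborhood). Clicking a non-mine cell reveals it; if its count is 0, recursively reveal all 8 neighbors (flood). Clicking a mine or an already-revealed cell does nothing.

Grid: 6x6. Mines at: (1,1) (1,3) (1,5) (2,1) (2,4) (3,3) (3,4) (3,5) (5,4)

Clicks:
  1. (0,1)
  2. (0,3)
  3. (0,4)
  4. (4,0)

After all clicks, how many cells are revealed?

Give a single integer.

Answer: 14

Derivation:
Click 1 (0,1) count=1: revealed 1 new [(0,1)] -> total=1
Click 2 (0,3) count=1: revealed 1 new [(0,3)] -> total=2
Click 3 (0,4) count=2: revealed 1 new [(0,4)] -> total=3
Click 4 (4,0) count=0: revealed 11 new [(3,0) (3,1) (3,2) (4,0) (4,1) (4,2) (4,3) (5,0) (5,1) (5,2) (5,3)] -> total=14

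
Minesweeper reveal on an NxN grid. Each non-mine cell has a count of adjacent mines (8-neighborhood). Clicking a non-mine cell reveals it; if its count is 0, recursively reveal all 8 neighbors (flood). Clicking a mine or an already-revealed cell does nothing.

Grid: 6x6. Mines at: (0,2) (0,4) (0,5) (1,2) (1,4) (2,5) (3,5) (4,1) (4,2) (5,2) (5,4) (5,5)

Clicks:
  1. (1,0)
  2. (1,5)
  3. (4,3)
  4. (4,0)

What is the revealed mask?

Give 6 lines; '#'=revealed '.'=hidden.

Answer: ##....
##...#
##....
##....
#..#..
......

Derivation:
Click 1 (1,0) count=0: revealed 8 new [(0,0) (0,1) (1,0) (1,1) (2,0) (2,1) (3,0) (3,1)] -> total=8
Click 2 (1,5) count=4: revealed 1 new [(1,5)] -> total=9
Click 3 (4,3) count=3: revealed 1 new [(4,3)] -> total=10
Click 4 (4,0) count=1: revealed 1 new [(4,0)] -> total=11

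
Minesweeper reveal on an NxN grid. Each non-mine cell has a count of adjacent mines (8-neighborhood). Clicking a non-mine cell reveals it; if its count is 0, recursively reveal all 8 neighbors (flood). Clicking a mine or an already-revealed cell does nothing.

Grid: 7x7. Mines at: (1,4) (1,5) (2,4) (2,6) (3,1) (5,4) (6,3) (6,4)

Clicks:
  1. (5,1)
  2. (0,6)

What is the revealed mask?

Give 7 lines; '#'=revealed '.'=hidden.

Answer: ......#
.......
.......
.......
###....
###....
###....

Derivation:
Click 1 (5,1) count=0: revealed 9 new [(4,0) (4,1) (4,2) (5,0) (5,1) (5,2) (6,0) (6,1) (6,2)] -> total=9
Click 2 (0,6) count=1: revealed 1 new [(0,6)] -> total=10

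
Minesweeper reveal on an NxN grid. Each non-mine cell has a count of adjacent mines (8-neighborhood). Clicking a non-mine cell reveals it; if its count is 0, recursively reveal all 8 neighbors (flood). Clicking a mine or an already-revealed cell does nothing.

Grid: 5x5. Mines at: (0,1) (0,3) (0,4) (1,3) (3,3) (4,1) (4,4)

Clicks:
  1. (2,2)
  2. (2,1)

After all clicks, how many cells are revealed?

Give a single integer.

Click 1 (2,2) count=2: revealed 1 new [(2,2)] -> total=1
Click 2 (2,1) count=0: revealed 8 new [(1,0) (1,1) (1,2) (2,0) (2,1) (3,0) (3,1) (3,2)] -> total=9

Answer: 9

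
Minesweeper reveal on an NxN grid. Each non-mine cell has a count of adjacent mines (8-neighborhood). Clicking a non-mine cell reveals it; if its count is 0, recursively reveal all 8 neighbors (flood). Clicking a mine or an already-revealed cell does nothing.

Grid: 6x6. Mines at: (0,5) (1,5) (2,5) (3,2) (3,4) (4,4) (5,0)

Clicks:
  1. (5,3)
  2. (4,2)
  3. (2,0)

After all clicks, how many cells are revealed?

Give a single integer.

Answer: 21

Derivation:
Click 1 (5,3) count=1: revealed 1 new [(5,3)] -> total=1
Click 2 (4,2) count=1: revealed 1 new [(4,2)] -> total=2
Click 3 (2,0) count=0: revealed 19 new [(0,0) (0,1) (0,2) (0,3) (0,4) (1,0) (1,1) (1,2) (1,3) (1,4) (2,0) (2,1) (2,2) (2,3) (2,4) (3,0) (3,1) (4,0) (4,1)] -> total=21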